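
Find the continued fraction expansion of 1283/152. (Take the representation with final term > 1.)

1283 = 8*152 + 67
152 = 2*67 + 18
67 = 3*18 + 13
18 = 1*13 + 5
13 = 2*5 + 3
5 = 1*3 + 2
3 = 1*2 + 1
2 = 2*1 + 0  (stop)
So 1283/152 = [8; 2, 3, 1, 2, 1, 1, 2].

[8; 2, 3, 1, 2, 1, 1, 2]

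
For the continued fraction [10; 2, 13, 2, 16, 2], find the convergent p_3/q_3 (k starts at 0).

Using pₖ = aₖpₖ₋₁ + pₖ₋₂, qₖ = aₖqₖ₋₁ + qₖ₋₂ (with p₋₁=1, p₋₂=0, q₋₁=0, q₋₂=1):
  k=0: a=10, p=10, q=1
  k=1: a=2, p=21, q=2
  k=2: a=13, p=283, q=27
  k=3: a=2, p=587, q=56

587/56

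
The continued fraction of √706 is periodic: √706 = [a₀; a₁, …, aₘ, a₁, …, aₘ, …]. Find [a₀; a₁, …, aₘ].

a₀ = ⌊√706⌋ = 26.
With m₀=0, d₀=1 and mₖ₊₁ = dₖaₖ − mₖ, dₖ₊₁ = (n − mₖ₊₁²)/dₖ, aₖ₊₁ = ⌊(a₀+mₖ₊₁)/dₖ₊₁⌋:
  k=1: m=26, d=30, a=1
  k=2: m=4, d=23, a=1
  k=3: m=19, d=15, a=3
  k=4: m=26, d=2, a=26
  k=5: m=26, d=15, a=3
  k=6: m=19, d=23, a=1
  k=7: m=4, d=30, a=1
  k=8: m=26, d=1, a=52
d=1 and a=2a₀=52 at k=8, so the next step gives (m, d) = (26, 30) again — its k=1 value — and the period has length 8.

[26; 1, 1, 3, 26, 3, 1, 1, 52]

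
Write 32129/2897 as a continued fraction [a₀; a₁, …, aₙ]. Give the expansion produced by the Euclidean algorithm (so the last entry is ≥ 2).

32129 = 11*2897 + 262
2897 = 11*262 + 15
262 = 17*15 + 7
15 = 2*7 + 1
7 = 7*1 + 0  (stop)
So 32129/2897 = [11; 11, 17, 2, 7].

[11; 11, 17, 2, 7]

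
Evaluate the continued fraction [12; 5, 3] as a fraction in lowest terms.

Fold from the inside: start with 3/1.
  5 + 1/3 = 16/3
  12 + 3/16 = 195/16

195/16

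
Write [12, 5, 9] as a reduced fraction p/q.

Using pₖ = aₖpₖ₋₁ + pₖ₋₂ and qₖ = aₖqₖ₋₁ + qₖ₋₂:
  k=0: a=12, p=12, q=1
  k=1: a=5, p=61, q=5
  k=2: a=9, p=561, q=46

561/46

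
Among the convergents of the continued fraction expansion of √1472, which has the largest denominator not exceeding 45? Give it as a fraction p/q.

1151/30

√1472 = [38; 2, 1, 2, 1, 2, 76, …] (period length 6).
Convergents:
  p_0/q_0 = 38/1
  p_1/q_1 = 77/2
  p_2/q_2 = 115/3
  p_3/q_3 = 307/8
  p_4/q_4 = 422/11
  p_5/q_5 = 1151/30
  p_6/q_6 = 87898/2291
q_5 = 30 ≤ 45 < 2291 = q_6, so the answer is 1151/30.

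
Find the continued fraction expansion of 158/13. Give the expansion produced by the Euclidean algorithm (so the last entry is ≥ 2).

158 = 12·13 + 2
13 = 6·2 + 1
2 = 2·1 + 0  (stop)
So 158/13 = [12; 6, 2].

[12; 6, 2]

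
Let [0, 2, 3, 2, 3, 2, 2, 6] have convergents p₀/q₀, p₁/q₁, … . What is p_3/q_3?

Using pₖ = aₖpₖ₋₁ + pₖ₋₂, qₖ = aₖqₖ₋₁ + qₖ₋₂ (with p₋₁=1, p₋₂=0, q₋₁=0, q₋₂=1):
  k=0: a=0, p=0, q=1
  k=1: a=2, p=1, q=2
  k=2: a=3, p=3, q=7
  k=3: a=2, p=7, q=16

7/16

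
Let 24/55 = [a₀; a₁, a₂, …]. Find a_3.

2

24 = 0·55 + 24   →  a_0 = 0
55 = 2·24 + 7   →  a_1 = 2
24 = 3·7 + 3   →  a_2 = 3
7 = 2·3 + 1   →  a_3 = 2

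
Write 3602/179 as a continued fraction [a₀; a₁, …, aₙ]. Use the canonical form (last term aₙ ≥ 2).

[20; 8, 7, 3]

3602 = 20×179 + 22
179 = 8×22 + 3
22 = 7×3 + 1
3 = 3×1 + 0  (stop)
So 3602/179 = [20; 8, 7, 3].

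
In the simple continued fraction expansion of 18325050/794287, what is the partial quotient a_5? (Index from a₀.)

17

18325050 = 23·794287 + 56449   →  a_0 = 23
794287 = 14·56449 + 4001   →  a_1 = 14
56449 = 14·4001 + 435   →  a_2 = 14
4001 = 9·435 + 86   →  a_3 = 9
435 = 5·86 + 5   →  a_4 = 5
86 = 17·5 + 1   →  a_5 = 17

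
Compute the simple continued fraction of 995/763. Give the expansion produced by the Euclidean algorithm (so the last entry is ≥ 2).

995 = 1*763 + 232
763 = 3*232 + 67
232 = 3*67 + 31
67 = 2*31 + 5
31 = 6*5 + 1
5 = 5*1 + 0  (stop)
So 995/763 = [1; 3, 3, 2, 6, 5].

[1; 3, 3, 2, 6, 5]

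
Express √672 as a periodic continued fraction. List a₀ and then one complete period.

[25; 1, 11, 1, 50]

a₀ = ⌊√672⌋ = 25.
With m₀=0, d₀=1 and mₖ₊₁ = dₖaₖ − mₖ, dₖ₊₁ = (n − mₖ₊₁²)/dₖ, aₖ₊₁ = ⌊(a₀+mₖ₊₁)/dₖ₊₁⌋:
  k=1: m=25, d=47, a=1
  k=2: m=22, d=4, a=11
  k=3: m=22, d=47, a=1
  k=4: m=25, d=1, a=50
d=1 and a=2a₀=50 at k=4, so the next step gives (m, d) = (25, 47) again — its k=1 value — and the period has length 4.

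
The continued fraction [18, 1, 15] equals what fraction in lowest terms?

303/16

Fold from the inside: start with 15/1.
  1 + 1/15 = 16/15
  18 + 15/16 = 303/16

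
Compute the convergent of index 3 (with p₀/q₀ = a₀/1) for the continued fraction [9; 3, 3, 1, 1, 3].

121/13

Using pₖ = aₖpₖ₋₁ + pₖ₋₂, qₖ = aₖqₖ₋₁ + qₖ₋₂ (with p₋₁=1, p₋₂=0, q₋₁=0, q₋₂=1):
  k=0: a=9, p=9, q=1
  k=1: a=3, p=28, q=3
  k=2: a=3, p=93, q=10
  k=3: a=1, p=121, q=13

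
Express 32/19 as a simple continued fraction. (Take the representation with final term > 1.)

[1; 1, 2, 6]

32 = 1×19 + 13
19 = 1×13 + 6
13 = 2×6 + 1
6 = 6×1 + 0  (stop)
So 32/19 = [1; 1, 2, 6].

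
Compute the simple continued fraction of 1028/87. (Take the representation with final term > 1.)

1028 = 11*87 + 71
87 = 1*71 + 16
71 = 4*16 + 7
16 = 2*7 + 2
7 = 3*2 + 1
2 = 2*1 + 0  (stop)
So 1028/87 = [11; 1, 4, 2, 3, 2].

[11; 1, 4, 2, 3, 2]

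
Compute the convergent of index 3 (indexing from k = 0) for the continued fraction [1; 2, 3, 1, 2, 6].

Using pₖ = aₖpₖ₋₁ + pₖ₋₂, qₖ = aₖqₖ₋₁ + qₖ₋₂ (with p₋₁=1, p₋₂=0, q₋₁=0, q₋₂=1):
  k=0: a=1, p=1, q=1
  k=1: a=2, p=3, q=2
  k=2: a=3, p=10, q=7
  k=3: a=1, p=13, q=9

13/9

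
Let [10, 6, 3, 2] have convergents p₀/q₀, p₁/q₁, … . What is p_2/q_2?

193/19

Using pₖ = aₖpₖ₋₁ + pₖ₋₂, qₖ = aₖqₖ₋₁ + qₖ₋₂ (with p₋₁=1, p₋₂=0, q₋₁=0, q₋₂=1):
  k=0: a=10, p=10, q=1
  k=1: a=6, p=61, q=6
  k=2: a=3, p=193, q=19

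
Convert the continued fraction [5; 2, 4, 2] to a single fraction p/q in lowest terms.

Fold from the inside: start with 2/1.
  4 + 1/2 = 9/2
  2 + 2/9 = 20/9
  5 + 9/20 = 109/20

109/20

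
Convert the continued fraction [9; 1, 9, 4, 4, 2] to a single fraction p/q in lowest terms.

Using pₖ = aₖpₖ₋₁ + pₖ₋₂ and qₖ = aₖqₖ₋₁ + qₖ₋₂:
  k=0: a=9, p=9, q=1
  k=1: a=1, p=10, q=1
  k=2: a=9, p=99, q=10
  k=3: a=4, p=406, q=41
  k=4: a=4, p=1723, q=174
  k=5: a=2, p=3852, q=389

3852/389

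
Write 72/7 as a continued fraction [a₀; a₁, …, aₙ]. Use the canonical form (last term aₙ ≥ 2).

[10; 3, 2]

72 = 10*7 + 2
7 = 3*2 + 1
2 = 2*1 + 0  (stop)
So 72/7 = [10; 3, 2].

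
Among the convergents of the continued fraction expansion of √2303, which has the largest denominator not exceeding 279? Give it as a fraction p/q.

4607/96

√2303 = [47; 1, 94, …] (period length 2).
Convergents:
  p_0/q_0 = 47/1
  p_1/q_1 = 48/1
  p_2/q_2 = 4559/95
  p_3/q_3 = 4607/96
  p_4/q_4 = 437617/9119
q_3 = 96 ≤ 279 < 9119 = q_4, so the answer is 4607/96.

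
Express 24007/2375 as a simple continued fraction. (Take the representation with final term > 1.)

[10; 9, 4, 6, 1, 8]

24007 = 10·2375 + 257
2375 = 9·257 + 62
257 = 4·62 + 9
62 = 6·9 + 8
9 = 1·8 + 1
8 = 8·1 + 0  (stop)
So 24007/2375 = [10; 9, 4, 6, 1, 8].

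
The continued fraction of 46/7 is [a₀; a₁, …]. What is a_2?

1

46 = 6·7 + 4   →  a_0 = 6
7 = 1·4 + 3   →  a_1 = 1
4 = 1·3 + 1   →  a_2 = 1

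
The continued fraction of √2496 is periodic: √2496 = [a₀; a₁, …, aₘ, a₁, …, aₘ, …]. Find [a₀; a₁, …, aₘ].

[49; 1, 23, 1, 98]

a₀ = ⌊√2496⌋ = 49.
With m₀=0, d₀=1 and mₖ₊₁ = dₖaₖ − mₖ, dₖ₊₁ = (n − mₖ₊₁²)/dₖ, aₖ₊₁ = ⌊(a₀+mₖ₊₁)/dₖ₊₁⌋:
  k=1: m=49, d=95, a=1
  k=2: m=46, d=4, a=23
  k=3: m=46, d=95, a=1
  k=4: m=49, d=1, a=98
d=1 and a=2a₀=98 at k=4, so the next step gives (m, d) = (49, 95) again — its k=1 value — and the period has length 4.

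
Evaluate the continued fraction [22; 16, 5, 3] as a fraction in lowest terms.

Fold from the inside: start with 3/1.
  5 + 1/3 = 16/3
  16 + 3/16 = 259/16
  22 + 16/259 = 5714/259

5714/259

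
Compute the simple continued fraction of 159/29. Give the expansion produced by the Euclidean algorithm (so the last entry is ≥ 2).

[5; 2, 14]

159 = 5*29 + 14
29 = 2*14 + 1
14 = 14*1 + 0  (stop)
So 159/29 = [5; 2, 14].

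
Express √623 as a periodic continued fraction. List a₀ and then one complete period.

[24; 1, 23, 1, 48]

a₀ = ⌊√623⌋ = 24.
With m₀=0, d₀=1 and mₖ₊₁ = dₖaₖ − mₖ, dₖ₊₁ = (n − mₖ₊₁²)/dₖ, aₖ₊₁ = ⌊(a₀+mₖ₊₁)/dₖ₊₁⌋:
  k=1: m=24, d=47, a=1
  k=2: m=23, d=2, a=23
  k=3: m=23, d=47, a=1
  k=4: m=24, d=1, a=48
d=1 and a=2a₀=48 at k=4, so the next step gives (m, d) = (24, 47) again — its k=1 value — and the period has length 4.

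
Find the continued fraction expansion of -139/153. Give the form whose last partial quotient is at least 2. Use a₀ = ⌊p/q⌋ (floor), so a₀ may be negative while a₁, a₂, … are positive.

[-1; 10, 1, 13]

-139 = -1*153 + 14
153 = 10*14 + 13
14 = 1*13 + 1
13 = 13*1 + 0  (stop)
So -139/153 = [-1; 10, 1, 13].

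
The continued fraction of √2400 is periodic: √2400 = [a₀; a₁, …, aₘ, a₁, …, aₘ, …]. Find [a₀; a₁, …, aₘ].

[48; 1, 96]

a₀ = ⌊√2400⌋ = 48.
With m₀=0, d₀=1 and mₖ₊₁ = dₖaₖ − mₖ, dₖ₊₁ = (n − mₖ₊₁²)/dₖ, aₖ₊₁ = ⌊(a₀+mₖ₊₁)/dₖ₊₁⌋:
  k=1: m=48, d=96, a=1
  k=2: m=48, d=1, a=96
d=1 and a=2a₀=96 at k=2, so the next step gives (m, d) = (48, 96) again — its k=1 value — and the period has length 2.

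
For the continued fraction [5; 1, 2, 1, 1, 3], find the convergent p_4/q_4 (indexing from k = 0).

40/7

Using pₖ = aₖpₖ₋₁ + pₖ₋₂, qₖ = aₖqₖ₋₁ + qₖ₋₂ (with p₋₁=1, p₋₂=0, q₋₁=0, q₋₂=1):
  k=0: a=5, p=5, q=1
  k=1: a=1, p=6, q=1
  k=2: a=2, p=17, q=3
  k=3: a=1, p=23, q=4
  k=4: a=1, p=40, q=7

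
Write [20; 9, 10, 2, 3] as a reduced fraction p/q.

13353/664

Using pₖ = aₖpₖ₋₁ + pₖ₋₂ and qₖ = aₖqₖ₋₁ + qₖ₋₂:
  k=0: a=20, p=20, q=1
  k=1: a=9, p=181, q=9
  k=2: a=10, p=1830, q=91
  k=3: a=2, p=3841, q=191
  k=4: a=3, p=13353, q=664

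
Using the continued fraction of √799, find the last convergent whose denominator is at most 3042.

71995/2547

√799 = [28; 3, 1, 3, 56, …] (period length 4).
Convergents:
  p_0/q_0 = 28/1
  p_1/q_1 = 85/3
  p_2/q_2 = 113/4
  p_3/q_3 = 424/15
  p_4/q_4 = 23857/844
  p_5/q_5 = 71995/2547
  p_6/q_6 = 95852/3391
q_5 = 2547 ≤ 3042 < 3391 = q_6, so the answer is 71995/2547.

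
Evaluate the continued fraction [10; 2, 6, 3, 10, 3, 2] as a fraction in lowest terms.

Using pₖ = aₖpₖ₋₁ + pₖ₋₂ and qₖ = aₖqₖ₋₁ + qₖ₋₂:
  k=0: a=10, p=10, q=1
  k=1: a=2, p=21, q=2
  k=2: a=6, p=136, q=13
  k=3: a=3, p=429, q=41
  k=4: a=10, p=4426, q=423
  k=5: a=3, p=13707, q=1310
  k=6: a=2, p=31840, q=3043

31840/3043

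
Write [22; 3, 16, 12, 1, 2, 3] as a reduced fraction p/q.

Fold from the inside: start with 3/1.
  2 + 1/3 = 7/3
  1 + 3/7 = 10/7
  12 + 7/10 = 127/10
  16 + 10/127 = 2042/127
  3 + 127/2042 = 6253/2042
  22 + 2042/6253 = 139608/6253

139608/6253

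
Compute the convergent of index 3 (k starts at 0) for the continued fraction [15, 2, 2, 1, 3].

Using pₖ = aₖpₖ₋₁ + pₖ₋₂, qₖ = aₖqₖ₋₁ + qₖ₋₂ (with p₋₁=1, p₋₂=0, q₋₁=0, q₋₂=1):
  k=0: a=15, p=15, q=1
  k=1: a=2, p=31, q=2
  k=2: a=2, p=77, q=5
  k=3: a=1, p=108, q=7

108/7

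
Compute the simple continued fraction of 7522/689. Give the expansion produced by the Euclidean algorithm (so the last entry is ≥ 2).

[10; 1, 11, 11, 2, 2]

7522 = 10*689 + 632
689 = 1*632 + 57
632 = 11*57 + 5
57 = 11*5 + 2
5 = 2*2 + 1
2 = 2*1 + 0  (stop)
So 7522/689 = [10; 1, 11, 11, 2, 2].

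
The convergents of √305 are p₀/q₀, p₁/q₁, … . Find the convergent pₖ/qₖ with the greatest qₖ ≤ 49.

√305 = [17; 2, 6, 2, 34, …] (period length 4).
Convergents:
  p_0/q_0 = 17/1
  p_1/q_1 = 35/2
  p_2/q_2 = 227/13
  p_3/q_3 = 489/28
  p_4/q_4 = 16853/965
q_3 = 28 ≤ 49 < 965 = q_4, so the answer is 489/28.

489/28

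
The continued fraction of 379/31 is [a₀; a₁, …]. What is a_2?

2

379 = 12·31 + 7   →  a_0 = 12
31 = 4·7 + 3   →  a_1 = 4
7 = 2·3 + 1   →  a_2 = 2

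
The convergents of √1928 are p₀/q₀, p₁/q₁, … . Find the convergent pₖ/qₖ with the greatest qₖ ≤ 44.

483/11

√1928 = [43; 1, 9, 1, 86, …] (period length 4).
Convergents:
  p_0/q_0 = 43/1
  p_1/q_1 = 44/1
  p_2/q_2 = 439/10
  p_3/q_3 = 483/11
  p_4/q_4 = 41977/956
q_3 = 11 ≤ 44 < 956 = q_4, so the answer is 483/11.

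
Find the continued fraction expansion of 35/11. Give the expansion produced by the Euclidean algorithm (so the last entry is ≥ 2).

[3; 5, 2]

35 = 3×11 + 2
11 = 5×2 + 1
2 = 2×1 + 0  (stop)
So 35/11 = [3; 5, 2].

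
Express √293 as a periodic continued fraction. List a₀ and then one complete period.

[17; 8, 1, 1, 8, 34]

a₀ = ⌊√293⌋ = 17.
With m₀=0, d₀=1 and mₖ₊₁ = dₖaₖ − mₖ, dₖ₊₁ = (n − mₖ₊₁²)/dₖ, aₖ₊₁ = ⌊(a₀+mₖ₊₁)/dₖ₊₁⌋:
  k=1: m=17, d=4, a=8
  k=2: m=15, d=17, a=1
  k=3: m=2, d=17, a=1
  k=4: m=15, d=4, a=8
  k=5: m=17, d=1, a=34
d=1 and a=2a₀=34 at k=5, so the next step gives (m, d) = (17, 4) again — its k=1 value — and the period has length 5.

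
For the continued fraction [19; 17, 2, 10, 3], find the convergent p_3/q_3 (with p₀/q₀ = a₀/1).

Using pₖ = aₖpₖ₋₁ + pₖ₋₂, qₖ = aₖqₖ₋₁ + qₖ₋₂ (with p₋₁=1, p₋₂=0, q₋₁=0, q₋₂=1):
  k=0: a=19, p=19, q=1
  k=1: a=17, p=324, q=17
  k=2: a=2, p=667, q=35
  k=3: a=10, p=6994, q=367

6994/367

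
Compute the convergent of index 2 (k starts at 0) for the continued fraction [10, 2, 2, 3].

52/5

Using pₖ = aₖpₖ₋₁ + pₖ₋₂, qₖ = aₖqₖ₋₁ + qₖ₋₂ (with p₋₁=1, p₋₂=0, q₋₁=0, q₋₂=1):
  k=0: a=10, p=10, q=1
  k=1: a=2, p=21, q=2
  k=2: a=2, p=52, q=5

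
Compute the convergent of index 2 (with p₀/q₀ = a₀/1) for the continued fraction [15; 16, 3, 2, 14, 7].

738/49

Using pₖ = aₖpₖ₋₁ + pₖ₋₂, qₖ = aₖqₖ₋₁ + qₖ₋₂ (with p₋₁=1, p₋₂=0, q₋₁=0, q₋₂=1):
  k=0: a=15, p=15, q=1
  k=1: a=16, p=241, q=16
  k=2: a=3, p=738, q=49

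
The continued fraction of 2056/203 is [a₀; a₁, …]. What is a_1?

7

2056 = 10·203 + 26   →  a_0 = 10
203 = 7·26 + 21   →  a_1 = 7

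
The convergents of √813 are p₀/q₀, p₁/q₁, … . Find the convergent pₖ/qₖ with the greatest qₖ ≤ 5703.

√813 = [28; 1, 1, 18, 1, 1, 56, …] (period length 6).
Convergents:
  p_0/q_0 = 28/1
  p_1/q_1 = 29/1
  p_2/q_2 = 57/2
  p_3/q_3 = 1055/37
  p_4/q_4 = 1112/39
  p_5/q_5 = 2167/76
  p_6/q_6 = 122464/4295
  p_7/q_7 = 124631/4371
  p_8/q_8 = 247095/8666
q_7 = 4371 ≤ 5703 < 8666 = q_8, so the answer is 124631/4371.

124631/4371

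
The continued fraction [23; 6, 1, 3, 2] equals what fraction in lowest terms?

1412/61

Fold from the inside: start with 2/1.
  3 + 1/2 = 7/2
  1 + 2/7 = 9/7
  6 + 7/9 = 61/9
  23 + 9/61 = 1412/61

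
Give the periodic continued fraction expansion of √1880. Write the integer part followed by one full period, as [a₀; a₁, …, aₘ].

a₀ = ⌊√1880⌋ = 43.
With m₀=0, d₀=1 and mₖ₊₁ = dₖaₖ − mₖ, dₖ₊₁ = (n − mₖ₊₁²)/dₖ, aₖ₊₁ = ⌊(a₀+mₖ₊₁)/dₖ₊₁⌋:
  k=1: m=43, d=31, a=2
  k=2: m=19, d=49, a=1
  k=3: m=30, d=20, a=3
  k=4: m=30, d=49, a=1
  k=5: m=19, d=31, a=2
  k=6: m=43, d=1, a=86
d=1 and a=2a₀=86 at k=6, so the next step gives (m, d) = (43, 31) again — its k=1 value — and the period has length 6.

[43; 2, 1, 3, 1, 2, 86]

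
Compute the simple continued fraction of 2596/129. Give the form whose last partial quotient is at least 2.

[20; 8, 16]

2596 = 20×129 + 16
129 = 8×16 + 1
16 = 16×1 + 0  (stop)
So 2596/129 = [20; 8, 16].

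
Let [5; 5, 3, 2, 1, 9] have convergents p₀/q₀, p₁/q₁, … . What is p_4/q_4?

Using pₖ = aₖpₖ₋₁ + pₖ₋₂, qₖ = aₖqₖ₋₁ + qₖ₋₂ (with p₋₁=1, p₋₂=0, q₋₁=0, q₋₂=1):
  k=0: a=5, p=5, q=1
  k=1: a=5, p=26, q=5
  k=2: a=3, p=83, q=16
  k=3: a=2, p=192, q=37
  k=4: a=1, p=275, q=53

275/53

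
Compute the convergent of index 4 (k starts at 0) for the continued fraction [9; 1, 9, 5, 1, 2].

Using pₖ = aₖpₖ₋₁ + pₖ₋₂, qₖ = aₖqₖ₋₁ + qₖ₋₂ (with p₋₁=1, p₋₂=0, q₋₁=0, q₋₂=1):
  k=0: a=9, p=9, q=1
  k=1: a=1, p=10, q=1
  k=2: a=9, p=99, q=10
  k=3: a=5, p=505, q=51
  k=4: a=1, p=604, q=61

604/61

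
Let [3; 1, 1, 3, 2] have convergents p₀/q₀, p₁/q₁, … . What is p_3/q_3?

Using pₖ = aₖpₖ₋₁ + pₖ₋₂, qₖ = aₖqₖ₋₁ + qₖ₋₂ (with p₋₁=1, p₋₂=0, q₋₁=0, q₋₂=1):
  k=0: a=3, p=3, q=1
  k=1: a=1, p=4, q=1
  k=2: a=1, p=7, q=2
  k=3: a=3, p=25, q=7

25/7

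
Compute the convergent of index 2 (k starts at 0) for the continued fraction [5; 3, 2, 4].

37/7

Using pₖ = aₖpₖ₋₁ + pₖ₋₂, qₖ = aₖqₖ₋₁ + qₖ₋₂ (with p₋₁=1, p₋₂=0, q₋₁=0, q₋₂=1):
  k=0: a=5, p=5, q=1
  k=1: a=3, p=16, q=3
  k=2: a=2, p=37, q=7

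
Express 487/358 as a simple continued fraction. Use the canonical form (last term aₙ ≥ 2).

487 = 1*358 + 129
358 = 2*129 + 100
129 = 1*100 + 29
100 = 3*29 + 13
29 = 2*13 + 3
13 = 4*3 + 1
3 = 3*1 + 0  (stop)
So 487/358 = [1; 2, 1, 3, 2, 4, 3].

[1; 2, 1, 3, 2, 4, 3]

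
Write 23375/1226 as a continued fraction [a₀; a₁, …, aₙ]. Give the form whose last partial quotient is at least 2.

23375 = 19×1226 + 81
1226 = 15×81 + 11
81 = 7×11 + 4
11 = 2×4 + 3
4 = 1×3 + 1
3 = 3×1 + 0  (stop)
So 23375/1226 = [19; 15, 7, 2, 1, 3].

[19; 15, 7, 2, 1, 3]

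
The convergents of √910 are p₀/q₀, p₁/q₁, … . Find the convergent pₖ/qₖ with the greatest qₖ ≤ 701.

10890/361

√910 = [30; 6, 60, …] (period length 2).
Convergents:
  p_0/q_0 = 30/1
  p_1/q_1 = 181/6
  p_2/q_2 = 10890/361
  p_3/q_3 = 65521/2172
q_2 = 361 ≤ 701 < 2172 = q_3, so the answer is 10890/361.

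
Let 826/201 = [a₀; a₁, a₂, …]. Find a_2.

7

826 = 4·201 + 22   →  a_0 = 4
201 = 9·22 + 3   →  a_1 = 9
22 = 7·3 + 1   →  a_2 = 7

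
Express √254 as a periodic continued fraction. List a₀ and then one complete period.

a₀ = ⌊√254⌋ = 15.
With m₀=0, d₀=1 and mₖ₊₁ = dₖaₖ − mₖ, dₖ₊₁ = (n − mₖ₊₁²)/dₖ, aₖ₊₁ = ⌊(a₀+mₖ₊₁)/dₖ₊₁⌋:
  k=1: m=15, d=29, a=1
  k=2: m=14, d=2, a=14
  k=3: m=14, d=29, a=1
  k=4: m=15, d=1, a=30
d=1 and a=2a₀=30 at k=4, so the next step gives (m, d) = (15, 29) again — its k=1 value — and the period has length 4.

[15; 1, 14, 1, 30]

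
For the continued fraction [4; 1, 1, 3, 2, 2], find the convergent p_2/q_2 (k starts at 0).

Using pₖ = aₖpₖ₋₁ + pₖ₋₂, qₖ = aₖqₖ₋₁ + qₖ₋₂ (with p₋₁=1, p₋₂=0, q₋₁=0, q₋₂=1):
  k=0: a=4, p=4, q=1
  k=1: a=1, p=5, q=1
  k=2: a=1, p=9, q=2

9/2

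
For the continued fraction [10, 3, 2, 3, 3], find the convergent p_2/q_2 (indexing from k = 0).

Using pₖ = aₖpₖ₋₁ + pₖ₋₂, qₖ = aₖqₖ₋₁ + qₖ₋₂ (with p₋₁=1, p₋₂=0, q₋₁=0, q₋₂=1):
  k=0: a=10, p=10, q=1
  k=1: a=3, p=31, q=3
  k=2: a=2, p=72, q=7

72/7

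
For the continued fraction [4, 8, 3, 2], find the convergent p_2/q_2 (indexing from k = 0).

103/25

Using pₖ = aₖpₖ₋₁ + pₖ₋₂, qₖ = aₖqₖ₋₁ + qₖ₋₂ (with p₋₁=1, p₋₂=0, q₋₁=0, q₋₂=1):
  k=0: a=4, p=4, q=1
  k=1: a=8, p=33, q=8
  k=2: a=3, p=103, q=25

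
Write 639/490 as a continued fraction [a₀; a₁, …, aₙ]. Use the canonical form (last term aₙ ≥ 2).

[1; 3, 3, 2, 6, 1, 2]

639 = 1·490 + 149
490 = 3·149 + 43
149 = 3·43 + 20
43 = 2·20 + 3
20 = 6·3 + 2
3 = 1·2 + 1
2 = 2·1 + 0  (stop)
So 639/490 = [1; 3, 3, 2, 6, 1, 2].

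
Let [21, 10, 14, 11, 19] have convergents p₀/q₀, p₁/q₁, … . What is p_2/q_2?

Using pₖ = aₖpₖ₋₁ + pₖ₋₂, qₖ = aₖqₖ₋₁ + qₖ₋₂ (with p₋₁=1, p₋₂=0, q₋₁=0, q₋₂=1):
  k=0: a=21, p=21, q=1
  k=1: a=10, p=211, q=10
  k=2: a=14, p=2975, q=141

2975/141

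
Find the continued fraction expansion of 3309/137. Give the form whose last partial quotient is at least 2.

3309 = 24×137 + 21
137 = 6×21 + 11
21 = 1×11 + 10
11 = 1×10 + 1
10 = 10×1 + 0  (stop)
So 3309/137 = [24; 6, 1, 1, 10].

[24; 6, 1, 1, 10]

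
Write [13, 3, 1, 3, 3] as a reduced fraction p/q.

650/49

Fold from the inside: start with 3/1.
  3 + 1/3 = 10/3
  1 + 3/10 = 13/10
  3 + 10/13 = 49/13
  13 + 13/49 = 650/49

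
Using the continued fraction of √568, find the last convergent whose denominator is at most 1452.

34057/1429

√568 = [23; 1, 4, 1, 46, …] (period length 4).
Convergents:
  p_0/q_0 = 23/1
  p_1/q_1 = 24/1
  p_2/q_2 = 119/5
  p_3/q_3 = 143/6
  p_4/q_4 = 6697/281
  p_5/q_5 = 6840/287
  p_6/q_6 = 34057/1429
  p_7/q_7 = 40897/1716
q_6 = 1429 ≤ 1452 < 1716 = q_7, so the answer is 34057/1429.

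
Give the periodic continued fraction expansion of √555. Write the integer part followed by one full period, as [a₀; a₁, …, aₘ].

a₀ = ⌊√555⌋ = 23.
With m₀=0, d₀=1 and mₖ₊₁ = dₖaₖ − mₖ, dₖ₊₁ = (n − mₖ₊₁²)/dₖ, aₖ₊₁ = ⌊(a₀+mₖ₊₁)/dₖ₊₁⌋:
  k=1: m=23, d=26, a=1
  k=2: m=3, d=21, a=1
  k=3: m=18, d=11, a=3
  k=4: m=15, d=30, a=1
  k=5: m=15, d=11, a=3
  k=6: m=18, d=21, a=1
  k=7: m=3, d=26, a=1
  k=8: m=23, d=1, a=46
d=1 and a=2a₀=46 at k=8, so the next step gives (m, d) = (23, 26) again — its k=1 value — and the period has length 8.

[23; 1, 1, 3, 1, 3, 1, 1, 46]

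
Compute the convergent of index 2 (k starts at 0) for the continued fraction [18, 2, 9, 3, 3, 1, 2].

351/19

Using pₖ = aₖpₖ₋₁ + pₖ₋₂, qₖ = aₖqₖ₋₁ + qₖ₋₂ (with p₋₁=1, p₋₂=0, q₋₁=0, q₋₂=1):
  k=0: a=18, p=18, q=1
  k=1: a=2, p=37, q=2
  k=2: a=9, p=351, q=19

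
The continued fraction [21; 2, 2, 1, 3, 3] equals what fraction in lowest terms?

Using pₖ = aₖpₖ₋₁ + pₖ₋₂ and qₖ = aₖqₖ₋₁ + qₖ₋₂:
  k=0: a=21, p=21, q=1
  k=1: a=2, p=43, q=2
  k=2: a=2, p=107, q=5
  k=3: a=1, p=150, q=7
  k=4: a=3, p=557, q=26
  k=5: a=3, p=1821, q=85

1821/85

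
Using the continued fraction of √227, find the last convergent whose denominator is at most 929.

6795/451

√227 = [15; 15, 30, …] (period length 2).
Convergents:
  p_0/q_0 = 15/1
  p_1/q_1 = 226/15
  p_2/q_2 = 6795/451
  p_3/q_3 = 102151/6780
q_2 = 451 ≤ 929 < 6780 = q_3, so the answer is 6795/451.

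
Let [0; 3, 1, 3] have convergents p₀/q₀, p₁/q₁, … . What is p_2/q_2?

Using pₖ = aₖpₖ₋₁ + pₖ₋₂, qₖ = aₖqₖ₋₁ + qₖ₋₂ (with p₋₁=1, p₋₂=0, q₋₁=0, q₋₂=1):
  k=0: a=0, p=0, q=1
  k=1: a=3, p=1, q=3
  k=2: a=1, p=1, q=4

1/4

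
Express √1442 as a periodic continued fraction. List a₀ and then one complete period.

a₀ = ⌊√1442⌋ = 37.
With m₀=0, d₀=1 and mₖ₊₁ = dₖaₖ − mₖ, dₖ₊₁ = (n − mₖ₊₁²)/dₖ, aₖ₊₁ = ⌊(a₀+mₖ₊₁)/dₖ₊₁⌋:
  k=1: m=37, d=73, a=1
  k=2: m=36, d=2, a=36
  k=3: m=36, d=73, a=1
  k=4: m=37, d=1, a=74
d=1 and a=2a₀=74 at k=4, so the next step gives (m, d) = (37, 73) again — its k=1 value — and the period has length 4.

[37; 1, 36, 1, 74]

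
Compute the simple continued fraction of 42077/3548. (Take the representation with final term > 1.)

[11; 1, 6, 9, 13, 1, 3]

42077 = 11*3548 + 3049
3548 = 1*3049 + 499
3049 = 6*499 + 55
499 = 9*55 + 4
55 = 13*4 + 3
4 = 1*3 + 1
3 = 3*1 + 0  (stop)
So 42077/3548 = [11; 1, 6, 9, 13, 1, 3].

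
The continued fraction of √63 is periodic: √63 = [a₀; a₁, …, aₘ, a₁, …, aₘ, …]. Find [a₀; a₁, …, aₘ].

[7; 1, 14]

a₀ = ⌊√63⌋ = 7.
With m₀=0, d₀=1 and mₖ₊₁ = dₖaₖ − mₖ, dₖ₊₁ = (n − mₖ₊₁²)/dₖ, aₖ₊₁ = ⌊(a₀+mₖ₊₁)/dₖ₊₁⌋:
  k=1: m=7, d=14, a=1
  k=2: m=7, d=1, a=14
d=1 and a=2a₀=14 at k=2, so the next step gives (m, d) = (7, 14) again — its k=1 value — and the period has length 2.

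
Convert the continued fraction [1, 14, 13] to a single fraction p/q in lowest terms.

196/183

Using pₖ = aₖpₖ₋₁ + pₖ₋₂ and qₖ = aₖqₖ₋₁ + qₖ₋₂:
  k=0: a=1, p=1, q=1
  k=1: a=14, p=15, q=14
  k=2: a=13, p=196, q=183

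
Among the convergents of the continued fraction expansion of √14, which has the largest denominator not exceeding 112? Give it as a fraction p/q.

√14 = [3; 1, 2, 1, 6, …] (period length 4).
Convergents:
  p_0/q_0 = 3/1
  p_1/q_1 = 4/1
  p_2/q_2 = 11/3
  p_3/q_3 = 15/4
  p_4/q_4 = 101/27
  p_5/q_5 = 116/31
  p_6/q_6 = 333/89
  p_7/q_7 = 449/120
q_6 = 89 ≤ 112 < 120 = q_7, so the answer is 333/89.

333/89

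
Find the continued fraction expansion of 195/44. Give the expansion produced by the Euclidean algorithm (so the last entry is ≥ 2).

[4; 2, 3, 6]

195 = 4×44 + 19
44 = 2×19 + 6
19 = 3×6 + 1
6 = 6×1 + 0  (stop)
So 195/44 = [4; 2, 3, 6].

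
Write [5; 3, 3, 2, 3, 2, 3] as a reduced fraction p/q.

3299/622

Fold from the inside: start with 3/1.
  2 + 1/3 = 7/3
  3 + 3/7 = 24/7
  2 + 7/24 = 55/24
  3 + 24/55 = 189/55
  3 + 55/189 = 622/189
  5 + 189/622 = 3299/622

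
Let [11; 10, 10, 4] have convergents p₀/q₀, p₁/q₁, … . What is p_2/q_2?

1121/101

Using pₖ = aₖpₖ₋₁ + pₖ₋₂, qₖ = aₖqₖ₋₁ + qₖ₋₂ (with p₋₁=1, p₋₂=0, q₋₁=0, q₋₂=1):
  k=0: a=11, p=11, q=1
  k=1: a=10, p=111, q=10
  k=2: a=10, p=1121, q=101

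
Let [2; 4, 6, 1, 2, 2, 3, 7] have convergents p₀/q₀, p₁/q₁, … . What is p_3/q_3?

65/29

Using pₖ = aₖpₖ₋₁ + pₖ₋₂, qₖ = aₖqₖ₋₁ + qₖ₋₂ (with p₋₁=1, p₋₂=0, q₋₁=0, q₋₂=1):
  k=0: a=2, p=2, q=1
  k=1: a=4, p=9, q=4
  k=2: a=6, p=56, q=25
  k=3: a=1, p=65, q=29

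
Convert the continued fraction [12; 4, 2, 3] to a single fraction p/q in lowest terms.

Using pₖ = aₖpₖ₋₁ + pₖ₋₂ and qₖ = aₖqₖ₋₁ + qₖ₋₂:
  k=0: a=12, p=12, q=1
  k=1: a=4, p=49, q=4
  k=2: a=2, p=110, q=9
  k=3: a=3, p=379, q=31

379/31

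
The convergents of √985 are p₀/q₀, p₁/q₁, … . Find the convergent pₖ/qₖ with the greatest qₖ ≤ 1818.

51314/1635

√985 = [31; 2, 1, 1, 2, 62, …] (period length 5).
Convergents:
  p_0/q_0 = 31/1
  p_1/q_1 = 63/2
  p_2/q_2 = 94/3
  p_3/q_3 = 157/5
  p_4/q_4 = 408/13
  p_5/q_5 = 25453/811
  p_6/q_6 = 51314/1635
  p_7/q_7 = 76767/2446
q_6 = 1635 ≤ 1818 < 2446 = q_7, so the answer is 51314/1635.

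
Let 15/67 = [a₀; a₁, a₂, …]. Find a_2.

2

15 = 0·67 + 15   →  a_0 = 0
67 = 4·15 + 7   →  a_1 = 4
15 = 2·7 + 1   →  a_2 = 2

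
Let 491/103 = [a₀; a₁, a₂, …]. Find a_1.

491 = 4·103 + 79   →  a_0 = 4
103 = 1·79 + 24   →  a_1 = 1

1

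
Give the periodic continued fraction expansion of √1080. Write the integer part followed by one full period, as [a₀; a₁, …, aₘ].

[32; 1, 6, 3, 6, 1, 64]

a₀ = ⌊√1080⌋ = 32.
With m₀=0, d₀=1 and mₖ₊₁ = dₖaₖ − mₖ, dₖ₊₁ = (n − mₖ₊₁²)/dₖ, aₖ₊₁ = ⌊(a₀+mₖ₊₁)/dₖ₊₁⌋:
  k=1: m=32, d=56, a=1
  k=2: m=24, d=9, a=6
  k=3: m=30, d=20, a=3
  k=4: m=30, d=9, a=6
  k=5: m=24, d=56, a=1
  k=6: m=32, d=1, a=64
d=1 and a=2a₀=64 at k=6, so the next step gives (m, d) = (32, 56) again — its k=1 value — and the period has length 6.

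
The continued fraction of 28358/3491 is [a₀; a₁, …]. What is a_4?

3

28358 = 8·3491 + 430   →  a_0 = 8
3491 = 8·430 + 51   →  a_1 = 8
430 = 8·51 + 22   →  a_2 = 8
51 = 2·22 + 7   →  a_3 = 2
22 = 3·7 + 1   →  a_4 = 3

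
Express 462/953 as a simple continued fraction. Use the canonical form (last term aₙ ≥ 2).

[0; 2, 15, 1, 13, 2]

462 = 0·953 + 462
953 = 2·462 + 29
462 = 15·29 + 27
29 = 1·27 + 2
27 = 13·2 + 1
2 = 2·1 + 0  (stop)
So 462/953 = [0; 2, 15, 1, 13, 2].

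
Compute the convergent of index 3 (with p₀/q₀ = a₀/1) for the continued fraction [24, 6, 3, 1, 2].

Using pₖ = aₖpₖ₋₁ + pₖ₋₂, qₖ = aₖqₖ₋₁ + qₖ₋₂ (with p₋₁=1, p₋₂=0, q₋₁=0, q₋₂=1):
  k=0: a=24, p=24, q=1
  k=1: a=6, p=145, q=6
  k=2: a=3, p=459, q=19
  k=3: a=1, p=604, q=25

604/25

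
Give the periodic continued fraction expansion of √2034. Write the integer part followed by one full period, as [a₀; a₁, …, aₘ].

[45; 10, 90]

a₀ = ⌊√2034⌋ = 45.
With m₀=0, d₀=1 and mₖ₊₁ = dₖaₖ − mₖ, dₖ₊₁ = (n − mₖ₊₁²)/dₖ, aₖ₊₁ = ⌊(a₀+mₖ₊₁)/dₖ₊₁⌋:
  k=1: m=45, d=9, a=10
  k=2: m=45, d=1, a=90
d=1 and a=2a₀=90 at k=2, so the next step gives (m, d) = (45, 9) again — its k=1 value — and the period has length 2.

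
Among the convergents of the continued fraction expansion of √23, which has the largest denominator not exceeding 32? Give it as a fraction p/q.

24/5

√23 = [4; 1, 3, 1, 8, …] (period length 4).
Convergents:
  p_0/q_0 = 4/1
  p_1/q_1 = 5/1
  p_2/q_2 = 19/4
  p_3/q_3 = 24/5
  p_4/q_4 = 211/44
q_3 = 5 ≤ 32 < 44 = q_4, so the answer is 24/5.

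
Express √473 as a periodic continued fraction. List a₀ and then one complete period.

a₀ = ⌊√473⌋ = 21.
With m₀=0, d₀=1 and mₖ₊₁ = dₖaₖ − mₖ, dₖ₊₁ = (n − mₖ₊₁²)/dₖ, aₖ₊₁ = ⌊(a₀+mₖ₊₁)/dₖ₊₁⌋:
  k=1: m=21, d=32, a=1
  k=2: m=11, d=11, a=2
  k=3: m=11, d=32, a=1
  k=4: m=21, d=1, a=42
d=1 and a=2a₀=42 at k=4, so the next step gives (m, d) = (21, 32) again — its k=1 value — and the period has length 4.

[21; 1, 2, 1, 42]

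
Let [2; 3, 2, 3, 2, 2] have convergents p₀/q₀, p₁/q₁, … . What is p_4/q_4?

126/55

Using pₖ = aₖpₖ₋₁ + pₖ₋₂, qₖ = aₖqₖ₋₁ + qₖ₋₂ (with p₋₁=1, p₋₂=0, q₋₁=0, q₋₂=1):
  k=0: a=2, p=2, q=1
  k=1: a=3, p=7, q=3
  k=2: a=2, p=16, q=7
  k=3: a=3, p=55, q=24
  k=4: a=2, p=126, q=55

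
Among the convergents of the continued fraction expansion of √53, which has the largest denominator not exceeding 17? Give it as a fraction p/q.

51/7

√53 = [7; 3, 1, 1, 3, 14, …] (period length 5).
Convergents:
  p_0/q_0 = 7/1
  p_1/q_1 = 22/3
  p_2/q_2 = 29/4
  p_3/q_3 = 51/7
  p_4/q_4 = 182/25
q_3 = 7 ≤ 17 < 25 = q_4, so the answer is 51/7.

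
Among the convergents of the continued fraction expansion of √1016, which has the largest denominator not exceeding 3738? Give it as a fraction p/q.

113761/3569

√1016 = [31; 1, 6, 1, 62, …] (period length 4).
Convergents:
  p_0/q_0 = 31/1
  p_1/q_1 = 32/1
  p_2/q_2 = 223/7
  p_3/q_3 = 255/8
  p_4/q_4 = 16033/503
  p_5/q_5 = 16288/511
  p_6/q_6 = 113761/3569
  p_7/q_7 = 130049/4080
q_6 = 3569 ≤ 3738 < 4080 = q_7, so the answer is 113761/3569.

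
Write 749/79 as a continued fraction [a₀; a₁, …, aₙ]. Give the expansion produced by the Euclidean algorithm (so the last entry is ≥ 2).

[9; 2, 12, 1, 2]

749 = 9·79 + 38
79 = 2·38 + 3
38 = 12·3 + 2
3 = 1·2 + 1
2 = 2·1 + 0  (stop)
So 749/79 = [9; 2, 12, 1, 2].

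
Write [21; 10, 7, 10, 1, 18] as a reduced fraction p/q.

Using pₖ = aₖpₖ₋₁ + pₖ₋₂ and qₖ = aₖqₖ₋₁ + qₖ₋₂:
  k=0: a=21, p=21, q=1
  k=1: a=10, p=211, q=10
  k=2: a=7, p=1498, q=71
  k=3: a=10, p=15191, q=720
  k=4: a=1, p=16689, q=791
  k=5: a=18, p=315593, q=14958

315593/14958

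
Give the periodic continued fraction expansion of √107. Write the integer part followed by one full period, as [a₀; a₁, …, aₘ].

[10; 2, 1, 9, 1, 2, 20]

a₀ = ⌊√107⌋ = 10.
With m₀=0, d₀=1 and mₖ₊₁ = dₖaₖ − mₖ, dₖ₊₁ = (n − mₖ₊₁²)/dₖ, aₖ₊₁ = ⌊(a₀+mₖ₊₁)/dₖ₊₁⌋:
  k=1: m=10, d=7, a=2
  k=2: m=4, d=13, a=1
  k=3: m=9, d=2, a=9
  k=4: m=9, d=13, a=1
  k=5: m=4, d=7, a=2
  k=6: m=10, d=1, a=20
d=1 and a=2a₀=20 at k=6, so the next step gives (m, d) = (10, 7) again — its k=1 value — and the period has length 6.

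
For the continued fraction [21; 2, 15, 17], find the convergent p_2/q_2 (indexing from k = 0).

666/31

Using pₖ = aₖpₖ₋₁ + pₖ₋₂, qₖ = aₖqₖ₋₁ + qₖ₋₂ (with p₋₁=1, p₋₂=0, q₋₁=0, q₋₂=1):
  k=0: a=21, p=21, q=1
  k=1: a=2, p=43, q=2
  k=2: a=15, p=666, q=31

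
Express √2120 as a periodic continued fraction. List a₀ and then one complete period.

[46; 23, 92]

a₀ = ⌊√2120⌋ = 46.
With m₀=0, d₀=1 and mₖ₊₁ = dₖaₖ − mₖ, dₖ₊₁ = (n − mₖ₊₁²)/dₖ, aₖ₊₁ = ⌊(a₀+mₖ₊₁)/dₖ₊₁⌋:
  k=1: m=46, d=4, a=23
  k=2: m=46, d=1, a=92
d=1 and a=2a₀=92 at k=2, so the next step gives (m, d) = (46, 4) again — its k=1 value — and the period has length 2.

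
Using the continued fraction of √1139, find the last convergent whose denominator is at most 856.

27303/809

√1139 = [33; 1, 2, 1, 66, …] (period length 4).
Convergents:
  p_0/q_0 = 33/1
  p_1/q_1 = 34/1
  p_2/q_2 = 101/3
  p_3/q_3 = 135/4
  p_4/q_4 = 9011/267
  p_5/q_5 = 9146/271
  p_6/q_6 = 27303/809
  p_7/q_7 = 36449/1080
q_6 = 809 ≤ 856 < 1080 = q_7, so the answer is 27303/809.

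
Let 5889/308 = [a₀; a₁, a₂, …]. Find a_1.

5889 = 19·308 + 37   →  a_0 = 19
308 = 8·37 + 12   →  a_1 = 8

8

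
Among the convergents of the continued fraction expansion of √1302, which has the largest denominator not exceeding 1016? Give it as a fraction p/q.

31212/865

√1302 = [36; 12, 72, …] (period length 2).
Convergents:
  p_0/q_0 = 36/1
  p_1/q_1 = 433/12
  p_2/q_2 = 31212/865
  p_3/q_3 = 374977/10392
q_2 = 865 ≤ 1016 < 10392 = q_3, so the answer is 31212/865.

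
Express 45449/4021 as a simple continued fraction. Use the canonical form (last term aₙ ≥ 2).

45449 = 11·4021 + 1218
4021 = 3·1218 + 367
1218 = 3·367 + 117
367 = 3·117 + 16
117 = 7·16 + 5
16 = 3·5 + 1
5 = 5·1 + 0  (stop)
So 45449/4021 = [11; 3, 3, 3, 7, 3, 5].

[11; 3, 3, 3, 7, 3, 5]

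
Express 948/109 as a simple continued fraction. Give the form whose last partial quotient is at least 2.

[8; 1, 2, 3, 3, 3]

948 = 8·109 + 76
109 = 1·76 + 33
76 = 2·33 + 10
33 = 3·10 + 3
10 = 3·3 + 1
3 = 3·1 + 0  (stop)
So 948/109 = [8; 1, 2, 3, 3, 3].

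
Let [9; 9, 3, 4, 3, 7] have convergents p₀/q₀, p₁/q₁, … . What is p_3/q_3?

1102/121

Using pₖ = aₖpₖ₋₁ + pₖ₋₂, qₖ = aₖqₖ₋₁ + qₖ₋₂ (with p₋₁=1, p₋₂=0, q₋₁=0, q₋₂=1):
  k=0: a=9, p=9, q=1
  k=1: a=9, p=82, q=9
  k=2: a=3, p=255, q=28
  k=3: a=4, p=1102, q=121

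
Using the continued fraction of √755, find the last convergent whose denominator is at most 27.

577/21

√755 = [27; 2, 10, 2, 54, …] (period length 4).
Convergents:
  p_0/q_0 = 27/1
  p_1/q_1 = 55/2
  p_2/q_2 = 577/21
  p_3/q_3 = 1209/44
q_2 = 21 ≤ 27 < 44 = q_3, so the answer is 577/21.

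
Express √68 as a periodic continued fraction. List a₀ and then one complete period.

[8; 4, 16]

a₀ = ⌊√68⌋ = 8.
With m₀=0, d₀=1 and mₖ₊₁ = dₖaₖ − mₖ, dₖ₊₁ = (n − mₖ₊₁²)/dₖ, aₖ₊₁ = ⌊(a₀+mₖ₊₁)/dₖ₊₁⌋:
  k=1: m=8, d=4, a=4
  k=2: m=8, d=1, a=16
d=1 and a=2a₀=16 at k=2, so the next step gives (m, d) = (8, 4) again — its k=1 value — and the period has length 2.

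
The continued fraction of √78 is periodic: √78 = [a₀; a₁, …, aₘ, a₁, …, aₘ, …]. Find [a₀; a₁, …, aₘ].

a₀ = ⌊√78⌋ = 8.
With m₀=0, d₀=1 and mₖ₊₁ = dₖaₖ − mₖ, dₖ₊₁ = (n − mₖ₊₁²)/dₖ, aₖ₊₁ = ⌊(a₀+mₖ₊₁)/dₖ₊₁⌋:
  k=1: m=8, d=14, a=1
  k=2: m=6, d=3, a=4
  k=3: m=6, d=14, a=1
  k=4: m=8, d=1, a=16
d=1 and a=2a₀=16 at k=4, so the next step gives (m, d) = (8, 14) again — its k=1 value — and the period has length 4.

[8; 1, 4, 1, 16]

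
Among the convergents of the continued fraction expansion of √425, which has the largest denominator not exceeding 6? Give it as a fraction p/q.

103/5

√425 = [20; 1, 1, 1, 1, 1, 1, 40, …] (period length 7).
Convergents:
  p_0/q_0 = 20/1
  p_1/q_1 = 21/1
  p_2/q_2 = 41/2
  p_3/q_3 = 62/3
  p_4/q_4 = 103/5
  p_5/q_5 = 165/8
q_4 = 5 ≤ 6 < 8 = q_5, so the answer is 103/5.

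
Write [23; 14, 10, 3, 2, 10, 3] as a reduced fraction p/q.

Fold from the inside: start with 3/1.
  10 + 1/3 = 31/3
  2 + 3/31 = 65/31
  3 + 31/65 = 226/65
  10 + 65/226 = 2325/226
  14 + 226/2325 = 32776/2325
  23 + 2325/32776 = 756173/32776

756173/32776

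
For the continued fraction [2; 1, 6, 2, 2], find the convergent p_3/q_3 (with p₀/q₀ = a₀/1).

43/15

Using pₖ = aₖpₖ₋₁ + pₖ₋₂, qₖ = aₖqₖ₋₁ + qₖ₋₂ (with p₋₁=1, p₋₂=0, q₋₁=0, q₋₂=1):
  k=0: a=2, p=2, q=1
  k=1: a=1, p=3, q=1
  k=2: a=6, p=20, q=7
  k=3: a=2, p=43, q=15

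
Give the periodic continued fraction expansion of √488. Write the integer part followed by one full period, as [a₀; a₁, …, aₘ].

a₀ = ⌊√488⌋ = 22.
With m₀=0, d₀=1 and mₖ₊₁ = dₖaₖ − mₖ, dₖ₊₁ = (n − mₖ₊₁²)/dₖ, aₖ₊₁ = ⌊(a₀+mₖ₊₁)/dₖ₊₁⌋:
  k=1: m=22, d=4, a=11
  k=2: m=22, d=1, a=44
d=1 and a=2a₀=44 at k=2, so the next step gives (m, d) = (22, 4) again — its k=1 value — and the period has length 2.

[22; 11, 44]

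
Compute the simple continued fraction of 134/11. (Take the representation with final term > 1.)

[12; 5, 2]

134 = 12·11 + 2
11 = 5·2 + 1
2 = 2·1 + 0  (stop)
So 134/11 = [12; 5, 2].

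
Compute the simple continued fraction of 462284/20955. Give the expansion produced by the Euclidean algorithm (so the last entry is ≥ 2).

[22; 16, 2, 4, 3, 14, 3]

462284 = 22×20955 + 1274
20955 = 16×1274 + 571
1274 = 2×571 + 132
571 = 4×132 + 43
132 = 3×43 + 3
43 = 14×3 + 1
3 = 3×1 + 0  (stop)
So 462284/20955 = [22; 16, 2, 4, 3, 14, 3].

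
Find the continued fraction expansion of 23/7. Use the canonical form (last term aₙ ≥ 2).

[3; 3, 2]

23 = 3·7 + 2
7 = 3·2 + 1
2 = 2·1 + 0  (stop)
So 23/7 = [3; 3, 2].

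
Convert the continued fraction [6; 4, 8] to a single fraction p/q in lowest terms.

Using pₖ = aₖpₖ₋₁ + pₖ₋₂ and qₖ = aₖqₖ₋₁ + qₖ₋₂:
  k=0: a=6, p=6, q=1
  k=1: a=4, p=25, q=4
  k=2: a=8, p=206, q=33

206/33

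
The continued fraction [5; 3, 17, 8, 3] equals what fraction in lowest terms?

Fold from the inside: start with 3/1.
  8 + 1/3 = 25/3
  17 + 3/25 = 428/25
  3 + 25/428 = 1309/428
  5 + 428/1309 = 6973/1309

6973/1309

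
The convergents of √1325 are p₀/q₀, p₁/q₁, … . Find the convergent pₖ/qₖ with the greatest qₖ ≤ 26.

182/5

√1325 = [36; 2, 2, 72, …] (period length 3).
Convergents:
  p_0/q_0 = 36/1
  p_1/q_1 = 73/2
  p_2/q_2 = 182/5
  p_3/q_3 = 13177/362
q_2 = 5 ≤ 26 < 362 = q_3, so the answer is 182/5.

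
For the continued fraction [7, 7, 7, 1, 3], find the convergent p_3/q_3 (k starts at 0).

407/57

Using pₖ = aₖpₖ₋₁ + pₖ₋₂, qₖ = aₖqₖ₋₁ + qₖ₋₂ (with p₋₁=1, p₋₂=0, q₋₁=0, q₋₂=1):
  k=0: a=7, p=7, q=1
  k=1: a=7, p=50, q=7
  k=2: a=7, p=357, q=50
  k=3: a=1, p=407, q=57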